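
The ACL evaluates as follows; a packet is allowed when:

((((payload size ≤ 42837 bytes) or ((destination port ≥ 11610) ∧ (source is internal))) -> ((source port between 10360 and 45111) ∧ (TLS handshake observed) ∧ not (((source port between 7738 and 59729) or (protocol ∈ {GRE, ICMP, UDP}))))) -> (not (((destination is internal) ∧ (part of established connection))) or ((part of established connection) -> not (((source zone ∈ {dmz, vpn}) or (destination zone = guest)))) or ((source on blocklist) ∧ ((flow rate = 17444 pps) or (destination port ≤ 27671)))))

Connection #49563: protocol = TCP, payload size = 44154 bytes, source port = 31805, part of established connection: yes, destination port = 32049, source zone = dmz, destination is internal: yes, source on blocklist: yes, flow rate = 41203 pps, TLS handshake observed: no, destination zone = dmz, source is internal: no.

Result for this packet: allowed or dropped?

Atomic conditions:
  payload size ≤ 42837 bytes: 44154 ≤ 42837 is false
  destination port ≥ 11610: 32049 ≥ 11610 is true
  source is internal: no → false
  source port between 10360 and 45111: 31805 in [10360, 45111] is true
  TLS handshake observed: no → false
  source port between 7738 and 59729: 31805 in [7738, 59729] is true
  protocol ∈ {GRE, ICMP, UDP}: TCP is not in the set → false
  destination is internal: yes → true
  part of established connection: yes → true
  source zone ∈ {dmz, vpn}: dmz is in the set → true
  destination zone = guest: dmz == guest is false
  source on blocklist: yes → true
  flow rate = 17444 pps: 41203 == 17444 is false
  destination port ≤ 27671: 32049 ≤ 27671 is false
Combine:
[1.1.2] true AND false = false
[1.1] false OR false = false
[1.2.3.1] true OR false = true
[1.2.3] NOT true = false
[1.2] true AND false AND false = false
[1] false → false (antecedent false ⇒ implication holds) = true
[2.1.1] true AND true = true
[2.1] NOT true = false
[2.2.2.1] true OR false = true
[2.2.2] NOT true = false
[2.2] true → false = false
[2.3.2] false OR false = false
[2.3] true AND false = false
[2] false OR false OR false = false
[root] true → false = false
Overall: false → dropped

Dropped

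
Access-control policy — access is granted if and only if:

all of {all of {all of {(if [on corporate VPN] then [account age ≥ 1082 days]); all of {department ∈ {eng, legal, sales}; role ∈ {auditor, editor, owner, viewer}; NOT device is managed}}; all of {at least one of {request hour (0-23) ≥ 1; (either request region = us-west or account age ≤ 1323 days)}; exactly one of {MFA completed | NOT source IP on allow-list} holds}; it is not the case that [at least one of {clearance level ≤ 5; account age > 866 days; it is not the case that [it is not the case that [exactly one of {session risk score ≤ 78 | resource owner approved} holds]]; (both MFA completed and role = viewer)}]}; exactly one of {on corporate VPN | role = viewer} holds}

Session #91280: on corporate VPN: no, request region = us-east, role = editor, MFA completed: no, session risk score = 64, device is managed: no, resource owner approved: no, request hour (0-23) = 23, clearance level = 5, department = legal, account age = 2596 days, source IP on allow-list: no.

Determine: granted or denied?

Denied

Atomic conditions:
  on corporate VPN: no → false
  account age ≥ 1082 days: 2596 ≥ 1082 is true
  department ∈ {eng, legal, sales}: legal is in the set → true
  role ∈ {auditor, editor, owner, viewer}: editor is in the set → true
  NOT device is managed: no → true
  request hour (0-23) ≥ 1: 23 ≥ 1 is true
  request region = us-west: us-east == us-west is false
  account age ≤ 1323 days: 2596 ≤ 1323 is false
  MFA completed: no → false
  NOT source IP on allow-list: no → true
  clearance level ≤ 5: 5 ≤ 5 is true
  account age > 866 days: 2596 > 866 is true
  session risk score ≤ 78: 64 ≤ 78 is true
  resource owner approved: no → false
  role = viewer: editor == viewer is false
Combine:
[1.1.1] false → true (antecedent false ⇒ implication holds) = true
[1.1.2] true AND true AND true = true
[1.1] true AND true = true
[1.2.1.2] false OR false = false
[1.2.1] true OR false = true
[1.2.2] exactly-one(false, true) = true
[1.2] true AND true = true
[1.3.1.3.1.1] exactly-one(true, false) = true
[1.3.1.3.1] NOT true = false
[1.3.1.3] NOT false = true
[1.3.1.4] false AND false = false
[1.3.1] true OR true OR true OR false = true
[1.3] NOT true = false
[1] true AND true AND false = false
[2] exactly-one(false, false) = false
[root] false AND false = false
Overall: false → denied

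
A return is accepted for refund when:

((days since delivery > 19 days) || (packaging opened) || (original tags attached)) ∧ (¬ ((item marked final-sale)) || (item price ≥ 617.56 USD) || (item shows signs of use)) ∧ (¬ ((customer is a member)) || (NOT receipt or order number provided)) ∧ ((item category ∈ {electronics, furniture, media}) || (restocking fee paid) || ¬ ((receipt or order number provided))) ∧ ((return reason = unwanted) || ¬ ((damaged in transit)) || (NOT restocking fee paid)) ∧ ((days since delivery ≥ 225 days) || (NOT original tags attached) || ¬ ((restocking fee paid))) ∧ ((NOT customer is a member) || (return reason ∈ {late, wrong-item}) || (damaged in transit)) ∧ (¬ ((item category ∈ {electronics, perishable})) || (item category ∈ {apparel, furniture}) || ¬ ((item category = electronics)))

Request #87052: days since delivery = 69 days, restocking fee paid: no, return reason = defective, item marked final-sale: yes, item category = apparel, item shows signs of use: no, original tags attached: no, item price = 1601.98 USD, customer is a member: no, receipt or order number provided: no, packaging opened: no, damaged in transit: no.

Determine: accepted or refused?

Accepted

Atomic conditions:
  days since delivery > 19 days: 69 > 19 is true
  packaging opened: no → false
  original tags attached: no → false
  item marked final-sale: yes → true
  item price ≥ 617.56 USD: 1601.98 ≥ 617.56 is true
  item shows signs of use: no → false
  customer is a member: no → false
  NOT receipt or order number provided: no → true
  item category ∈ {electronics, furniture, media}: apparel is not in the set → false
  restocking fee paid: no → false
  receipt or order number provided: no → false
  return reason = unwanted: defective == unwanted is false
  damaged in transit: no → false
  NOT restocking fee paid: no → true
  days since delivery ≥ 225 days: 69 ≥ 225 is false
  NOT original tags attached: no → true
  NOT customer is a member: no → true
  return reason ∈ {late, wrong-item}: defective is not in the set → false
  item category ∈ {electronics, perishable}: apparel is not in the set → false
  item category ∈ {apparel, furniture}: apparel is in the set → true
  item category = electronics: apparel == electronics is false
Combine:
[1] true OR false OR false = true
[2.1] NOT true = false
[2] false OR true OR false = true
[3.1] NOT false = true
[3] true OR true = true
[4.3] NOT false = true
[4] false OR false OR true = true
[5.2] NOT false = true
[5] false OR true OR true = true
[6.3] NOT false = true
[6] false OR true OR true = true
[7] true OR false OR false = true
[8.1] NOT false = true
[8.3] NOT false = true
[8] true OR true OR true = true
[root] true AND true AND true AND true AND true AND true AND true AND true = true
Overall: true → accepted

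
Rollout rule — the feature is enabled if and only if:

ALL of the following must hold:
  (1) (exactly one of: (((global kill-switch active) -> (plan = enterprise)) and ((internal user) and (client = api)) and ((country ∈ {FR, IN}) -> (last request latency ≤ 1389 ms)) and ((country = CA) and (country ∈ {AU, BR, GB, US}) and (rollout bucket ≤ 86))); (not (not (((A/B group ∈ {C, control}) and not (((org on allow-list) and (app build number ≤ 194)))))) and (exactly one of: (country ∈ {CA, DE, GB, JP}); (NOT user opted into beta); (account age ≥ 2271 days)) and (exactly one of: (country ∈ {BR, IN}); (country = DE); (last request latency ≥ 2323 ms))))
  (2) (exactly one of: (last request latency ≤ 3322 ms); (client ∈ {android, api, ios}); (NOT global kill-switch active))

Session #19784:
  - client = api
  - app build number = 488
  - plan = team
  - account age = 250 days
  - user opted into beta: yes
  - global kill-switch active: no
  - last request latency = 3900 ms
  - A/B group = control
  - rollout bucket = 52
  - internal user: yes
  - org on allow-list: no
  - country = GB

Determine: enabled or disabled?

Atomic conditions:
  global kill-switch active: no → false
  plan = enterprise: team == enterprise is false
  internal user: yes → true
  client = api: api == api is true
  country ∈ {FR, IN}: GB is not in the set → false
  last request latency ≤ 1389 ms: 3900 ≤ 1389 is false
  country = CA: GB == CA is false
  country ∈ {AU, BR, GB, US}: GB is in the set → true
  rollout bucket ≤ 86: 52 ≤ 86 is true
  A/B group ∈ {C, control}: control is in the set → true
  org on allow-list: no → false
  app build number ≤ 194: 488 ≤ 194 is false
  country ∈ {CA, DE, GB, JP}: GB is in the set → true
  NOT user opted into beta: yes → false
  account age ≥ 2271 days: 250 ≥ 2271 is false
  country ∈ {BR, IN}: GB is not in the set → false
  country = DE: GB == DE is false
  last request latency ≥ 2323 ms: 3900 ≥ 2323 is true
  last request latency ≤ 3322 ms: 3900 ≤ 3322 is false
  client ∈ {android, api, ios}: api is in the set → true
  NOT global kill-switch active: no → true
Combine:
[1.1.1] false → false (antecedent false ⇒ implication holds) = true
[1.1.2] true AND true = true
[1.1.3] false → false (antecedent false ⇒ implication holds) = true
[1.1.4] false AND true AND true = false
[1.1] true AND true AND true AND false = false
[1.2.1.1.1.2.1] false AND false = false
[1.2.1.1.1.2] NOT false = true
[1.2.1.1.1] true AND true = true
[1.2.1.1] NOT true = false
[1.2.1] NOT false = true
[1.2.2] exactly-one(true, false, false) = true
[1.2.3] exactly-one(false, false, true) = true
[1.2] true AND true AND true = true
[1] exactly-one(false, true) = true
[2] exactly-one(false, true, true) = false
[root] true AND false = false
Overall: false → disabled

Disabled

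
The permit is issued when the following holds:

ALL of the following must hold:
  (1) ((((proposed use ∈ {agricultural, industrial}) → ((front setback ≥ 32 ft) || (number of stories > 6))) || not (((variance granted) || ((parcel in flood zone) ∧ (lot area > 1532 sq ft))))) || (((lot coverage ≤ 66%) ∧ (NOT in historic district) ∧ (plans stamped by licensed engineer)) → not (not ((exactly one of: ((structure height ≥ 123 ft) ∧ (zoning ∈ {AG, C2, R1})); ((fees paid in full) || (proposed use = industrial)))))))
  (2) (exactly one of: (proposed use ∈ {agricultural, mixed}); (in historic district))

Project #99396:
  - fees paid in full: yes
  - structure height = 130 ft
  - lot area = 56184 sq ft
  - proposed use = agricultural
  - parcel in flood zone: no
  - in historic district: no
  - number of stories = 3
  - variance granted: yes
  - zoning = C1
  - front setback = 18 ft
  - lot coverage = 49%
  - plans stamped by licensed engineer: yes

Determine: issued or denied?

Issued

Atomic conditions:
  proposed use ∈ {agricultural, industrial}: agricultural is in the set → true
  front setback ≥ 32 ft: 18 ≥ 32 is false
  number of stories > 6: 3 > 6 is false
  variance granted: yes → true
  parcel in flood zone: no → false
  lot area > 1532 sq ft: 56184 > 1532 is true
  lot coverage ≤ 66%: 49 ≤ 66 is true
  NOT in historic district: no → true
  plans stamped by licensed engineer: yes → true
  structure height ≥ 123 ft: 130 ≥ 123 is true
  zoning ∈ {AG, C2, R1}: C1 is not in the set → false
  fees paid in full: yes → true
  proposed use = industrial: agricultural == industrial is false
  proposed use ∈ {agricultural, mixed}: agricultural is in the set → true
  in historic district: no → false
Combine:
[1.1.1.2] false OR false = false
[1.1.1] true → false = false
[1.1.2.1.2] false AND true = false
[1.1.2.1] true OR false = true
[1.1.2] NOT true = false
[1.1] false OR false = false
[1.2.1] true AND true AND true = true
[1.2.2.1.1.1] true AND false = false
[1.2.2.1.1.2] true OR false = true
[1.2.2.1.1] exactly-one(false, true) = true
[1.2.2.1] NOT true = false
[1.2.2] NOT false = true
[1.2] true → true = true
[1] false OR true = true
[2] exactly-one(true, false) = true
[root] true AND true = true
Overall: true → issued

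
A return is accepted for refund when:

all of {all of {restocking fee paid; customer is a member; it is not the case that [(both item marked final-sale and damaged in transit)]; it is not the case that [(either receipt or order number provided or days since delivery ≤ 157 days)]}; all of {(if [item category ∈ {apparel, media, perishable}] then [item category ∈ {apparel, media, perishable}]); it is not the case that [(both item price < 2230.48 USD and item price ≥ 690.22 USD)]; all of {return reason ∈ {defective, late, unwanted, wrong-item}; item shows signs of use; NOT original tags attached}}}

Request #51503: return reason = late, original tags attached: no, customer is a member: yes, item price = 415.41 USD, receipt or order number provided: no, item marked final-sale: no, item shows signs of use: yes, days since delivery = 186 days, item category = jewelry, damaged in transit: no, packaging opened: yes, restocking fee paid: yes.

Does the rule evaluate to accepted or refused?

Atomic conditions:
  restocking fee paid: yes → true
  customer is a member: yes → true
  item marked final-sale: no → false
  damaged in transit: no → false
  receipt or order number provided: no → false
  days since delivery ≤ 157 days: 186 ≤ 157 is false
  item category ∈ {apparel, media, perishable}: jewelry is not in the set → false
  item price < 2230.48 USD: 415.41 < 2230.48 is true
  item price ≥ 690.22 USD: 415.41 ≥ 690.22 is false
  return reason ∈ {defective, late, unwanted, wrong-item}: late is in the set → true
  item shows signs of use: yes → true
  NOT original tags attached: no → true
Combine:
[1.3.1] false AND false = false
[1.3] NOT false = true
[1.4.1] false OR false = false
[1.4] NOT false = true
[1] true AND true AND true AND true = true
[2.1] false → false (antecedent false ⇒ implication holds) = true
[2.2.1] true AND false = false
[2.2] NOT false = true
[2.3] true AND true AND true = true
[2] true AND true AND true = true
[root] true AND true = true
Overall: true → accepted

Accepted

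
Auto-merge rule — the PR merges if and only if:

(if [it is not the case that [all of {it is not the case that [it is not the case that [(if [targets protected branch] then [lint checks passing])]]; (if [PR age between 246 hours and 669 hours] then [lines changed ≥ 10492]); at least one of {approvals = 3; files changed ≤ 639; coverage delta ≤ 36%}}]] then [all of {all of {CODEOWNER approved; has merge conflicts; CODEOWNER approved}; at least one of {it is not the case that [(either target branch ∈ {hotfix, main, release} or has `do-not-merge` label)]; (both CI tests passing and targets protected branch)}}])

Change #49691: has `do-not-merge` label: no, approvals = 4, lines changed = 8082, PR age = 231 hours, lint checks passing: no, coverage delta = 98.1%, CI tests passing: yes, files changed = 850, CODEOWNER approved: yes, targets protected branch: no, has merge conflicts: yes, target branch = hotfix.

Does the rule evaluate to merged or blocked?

Atomic conditions:
  targets protected branch: no → false
  lint checks passing: no → false
  PR age between 246 hours and 669 hours: 231 in [246, 669] is false
  lines changed ≥ 10492: 8082 ≥ 10492 is false
  approvals = 3: 4 == 3 is false
  files changed ≤ 639: 850 ≤ 639 is false
  coverage delta ≤ 36%: 98.1 ≤ 36 is false
  CODEOWNER approved: yes → true
  has merge conflicts: yes → true
  target branch ∈ {hotfix, main, release}: hotfix is in the set → true
  has `do-not-merge` label: no → false
  CI tests passing: yes → true
Combine:
[1.1.1.1.1] false → false (antecedent false ⇒ implication holds) = true
[1.1.1.1] NOT true = false
[1.1.1] NOT false = true
[1.1.2] false → false (antecedent false ⇒ implication holds) = true
[1.1.3] false OR false OR false = false
[1.1] true AND true AND false = false
[1] NOT false = true
[2.1] true AND true AND true = true
[2.2.1.1] true OR false = true
[2.2.1] NOT true = false
[2.2.2] true AND false = false
[2.2] false OR false = false
[2] true AND false = false
[root] true → false = false
Overall: false → blocked

Blocked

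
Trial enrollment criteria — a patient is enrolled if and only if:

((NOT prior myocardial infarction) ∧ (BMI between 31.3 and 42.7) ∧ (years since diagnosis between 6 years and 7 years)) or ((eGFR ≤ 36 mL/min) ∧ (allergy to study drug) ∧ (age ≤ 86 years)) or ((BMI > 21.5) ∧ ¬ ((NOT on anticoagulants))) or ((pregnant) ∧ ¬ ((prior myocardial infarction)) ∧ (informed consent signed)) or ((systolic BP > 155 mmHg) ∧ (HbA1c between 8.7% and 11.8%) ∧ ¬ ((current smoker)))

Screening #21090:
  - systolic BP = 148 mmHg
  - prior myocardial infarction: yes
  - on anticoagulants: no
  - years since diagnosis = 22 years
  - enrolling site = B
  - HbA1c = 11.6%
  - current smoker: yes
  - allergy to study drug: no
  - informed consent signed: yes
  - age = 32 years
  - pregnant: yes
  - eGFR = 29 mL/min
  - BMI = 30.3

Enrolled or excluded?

Atomic conditions:
  NOT prior myocardial infarction: yes → false
  BMI between 31.3 and 42.7: 30.3 in [31.3, 42.7] is false
  years since diagnosis between 6 years and 7 years: 22 in [6, 7] is false
  eGFR ≤ 36 mL/min: 29 ≤ 36 is true
  allergy to study drug: no → false
  age ≤ 86 years: 32 ≤ 86 is true
  BMI > 21.5: 30.3 > 21.5 is true
  NOT on anticoagulants: no → true
  pregnant: yes → true
  prior myocardial infarction: yes → true
  informed consent signed: yes → true
  systolic BP > 155 mmHg: 148 > 155 is false
  HbA1c between 8.7% and 11.8%: 11.6 in [8.7, 11.8] is true
  current smoker: yes → true
Combine:
[1] false AND false AND false = false
[2] true AND false AND true = false
[3.2] NOT true = false
[3] true AND false = false
[4.2] NOT true = false
[4] true AND false AND true = false
[5.3] NOT true = false
[5] false AND true AND false = false
[root] false OR false OR false OR false OR false = false
Overall: false → excluded

Excluded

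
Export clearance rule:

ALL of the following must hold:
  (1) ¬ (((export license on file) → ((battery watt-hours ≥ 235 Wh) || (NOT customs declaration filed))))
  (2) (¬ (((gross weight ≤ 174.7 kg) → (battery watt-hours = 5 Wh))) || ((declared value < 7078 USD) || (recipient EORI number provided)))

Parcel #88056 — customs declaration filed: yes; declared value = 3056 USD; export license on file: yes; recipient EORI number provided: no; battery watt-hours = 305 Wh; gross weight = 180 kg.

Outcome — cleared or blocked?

Atomic conditions:
  export license on file: yes → true
  battery watt-hours ≥ 235 Wh: 305 ≥ 235 is true
  NOT customs declaration filed: yes → false
  gross weight ≤ 174.7 kg: 180 ≤ 174.7 is false
  battery watt-hours = 5 Wh: 305 == 5 is false
  declared value < 7078 USD: 3056 < 7078 is true
  recipient EORI number provided: no → false
Combine:
[1.1.2] true OR false = true
[1.1] true → true = true
[1] NOT true = false
[2.1.1] false → false (antecedent false ⇒ implication holds) = true
[2.1] NOT true = false
[2.2] true OR false = true
[2] false OR true = true
[root] false AND true = false
Overall: false → blocked

Blocked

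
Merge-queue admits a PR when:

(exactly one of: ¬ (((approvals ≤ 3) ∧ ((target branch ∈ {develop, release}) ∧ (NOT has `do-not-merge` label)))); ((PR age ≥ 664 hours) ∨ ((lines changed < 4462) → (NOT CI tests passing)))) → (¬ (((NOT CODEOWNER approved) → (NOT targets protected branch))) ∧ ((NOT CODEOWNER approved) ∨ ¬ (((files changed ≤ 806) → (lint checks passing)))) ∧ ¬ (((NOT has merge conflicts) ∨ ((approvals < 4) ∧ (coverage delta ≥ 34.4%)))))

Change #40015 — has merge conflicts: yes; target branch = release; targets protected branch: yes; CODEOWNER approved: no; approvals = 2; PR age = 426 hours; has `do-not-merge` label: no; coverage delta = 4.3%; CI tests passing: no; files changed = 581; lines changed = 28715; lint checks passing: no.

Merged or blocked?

Atomic conditions:
  approvals ≤ 3: 2 ≤ 3 is true
  target branch ∈ {develop, release}: release is in the set → true
  NOT has `do-not-merge` label: no → true
  PR age ≥ 664 hours: 426 ≥ 664 is false
  lines changed < 4462: 28715 < 4462 is false
  NOT CI tests passing: no → true
  NOT CODEOWNER approved: no → true
  NOT targets protected branch: yes → false
  files changed ≤ 806: 581 ≤ 806 is true
  lint checks passing: no → false
  NOT has merge conflicts: yes → false
  approvals < 4: 2 < 4 is true
  coverage delta ≥ 34.4%: 4.3 ≥ 34.4 is false
Combine:
[1.1.1.2] true AND true = true
[1.1.1] true AND true = true
[1.1] NOT true = false
[1.2.2] false → true (antecedent false ⇒ implication holds) = true
[1.2] false OR true = true
[1] exactly-one(false, true) = true
[2.1.1] true → false = false
[2.1] NOT false = true
[2.2.2.1] true → false = false
[2.2.2] NOT false = true
[2.2] true OR true = true
[2.3.1.2] true AND false = false
[2.3.1] false OR false = false
[2.3] NOT false = true
[2] true AND true AND true = true
[root] true → true = true
Overall: true → merged

Merged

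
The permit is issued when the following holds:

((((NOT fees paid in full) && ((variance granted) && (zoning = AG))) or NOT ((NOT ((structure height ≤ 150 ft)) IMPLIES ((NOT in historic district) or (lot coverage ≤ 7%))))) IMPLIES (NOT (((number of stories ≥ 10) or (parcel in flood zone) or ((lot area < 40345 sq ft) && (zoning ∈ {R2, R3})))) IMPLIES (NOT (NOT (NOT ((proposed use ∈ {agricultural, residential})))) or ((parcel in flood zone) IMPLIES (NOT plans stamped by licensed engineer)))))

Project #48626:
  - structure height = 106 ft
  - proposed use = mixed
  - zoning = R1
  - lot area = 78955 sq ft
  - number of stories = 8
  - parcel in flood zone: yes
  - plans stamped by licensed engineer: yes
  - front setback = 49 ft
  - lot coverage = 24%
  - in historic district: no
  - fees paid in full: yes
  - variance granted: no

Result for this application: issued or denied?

Issued

Atomic conditions:
  NOT fees paid in full: yes → false
  variance granted: no → false
  zoning = AG: R1 == AG is false
  structure height ≤ 150 ft: 106 ≤ 150 is true
  NOT in historic district: no → true
  lot coverage ≤ 7%: 24 ≤ 7 is false
  number of stories ≥ 10: 8 ≥ 10 is false
  parcel in flood zone: yes → true
  lot area < 40345 sq ft: 78955 < 40345 is false
  zoning ∈ {R2, R3}: R1 is not in the set → false
  proposed use ∈ {agricultural, residential}: mixed is not in the set → false
  NOT plans stamped by licensed engineer: yes → false
Combine:
[1.1.2] false AND false = false
[1.1] false AND false = false
[1.2.1.1] NOT true = false
[1.2.1.2] true OR false = true
[1.2.1] false → true (antecedent false ⇒ implication holds) = true
[1.2] NOT true = false
[1] false OR false = false
[2.1.1.3] false AND false = false
[2.1.1] false OR true OR false = true
[2.1] NOT true = false
[2.2.1.1.1] NOT false = true
[2.2.1.1] NOT true = false
[2.2.1] NOT false = true
[2.2.2] true → false = false
[2.2] true OR false = true
[2] false → true (antecedent false ⇒ implication holds) = true
[root] false → true (antecedent false ⇒ implication holds) = true
Overall: true → issued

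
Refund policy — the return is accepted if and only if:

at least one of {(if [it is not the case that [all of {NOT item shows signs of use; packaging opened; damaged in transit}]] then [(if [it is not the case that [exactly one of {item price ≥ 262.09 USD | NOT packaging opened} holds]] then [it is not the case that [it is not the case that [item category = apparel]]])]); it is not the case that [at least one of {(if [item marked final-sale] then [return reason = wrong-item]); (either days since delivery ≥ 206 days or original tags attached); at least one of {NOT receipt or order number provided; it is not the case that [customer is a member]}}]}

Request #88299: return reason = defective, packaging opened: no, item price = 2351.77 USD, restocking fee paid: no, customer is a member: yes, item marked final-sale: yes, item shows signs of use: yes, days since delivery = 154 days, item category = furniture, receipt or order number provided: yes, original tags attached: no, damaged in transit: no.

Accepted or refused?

Atomic conditions:
  NOT item shows signs of use: yes → false
  packaging opened: no → false
  damaged in transit: no → false
  item price ≥ 262.09 USD: 2351.77 ≥ 262.09 is true
  NOT packaging opened: no → true
  item category = apparel: furniture == apparel is false
  item marked final-sale: yes → true
  return reason = wrong-item: defective == wrong-item is false
  days since delivery ≥ 206 days: 154 ≥ 206 is false
  original tags attached: no → false
  NOT receipt or order number provided: yes → false
  customer is a member: yes → true
Combine:
[1.1.1] false AND false AND false = false
[1.1] NOT false = true
[1.2.1.1] exactly-one(true, true) = false
[1.2.1] NOT false = true
[1.2.2.1] NOT false = true
[1.2.2] NOT true = false
[1.2] true → false = false
[1] true → false = false
[2.1.1] true → false = false
[2.1.2] false OR false = false
[2.1.3.2] NOT true = false
[2.1.3] false OR false = false
[2.1] false OR false OR false = false
[2] NOT false = true
[root] false OR true = true
Overall: true → accepted

Accepted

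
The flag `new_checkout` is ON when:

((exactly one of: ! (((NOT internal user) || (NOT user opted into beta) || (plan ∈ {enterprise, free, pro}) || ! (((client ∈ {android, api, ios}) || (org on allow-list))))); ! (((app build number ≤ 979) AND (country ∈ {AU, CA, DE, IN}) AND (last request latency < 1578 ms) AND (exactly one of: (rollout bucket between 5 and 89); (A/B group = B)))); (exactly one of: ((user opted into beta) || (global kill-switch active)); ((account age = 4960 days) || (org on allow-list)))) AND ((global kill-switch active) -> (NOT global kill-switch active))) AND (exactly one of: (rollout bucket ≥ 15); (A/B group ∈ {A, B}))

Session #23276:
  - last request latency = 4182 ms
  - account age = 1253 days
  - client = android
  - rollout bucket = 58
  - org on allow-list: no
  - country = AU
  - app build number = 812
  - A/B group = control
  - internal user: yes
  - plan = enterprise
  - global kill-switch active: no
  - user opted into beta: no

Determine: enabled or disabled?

Enabled

Atomic conditions:
  NOT internal user: yes → false
  NOT user opted into beta: no → true
  plan ∈ {enterprise, free, pro}: enterprise is in the set → true
  client ∈ {android, api, ios}: android is in the set → true
  org on allow-list: no → false
  app build number ≤ 979: 812 ≤ 979 is true
  country ∈ {AU, CA, DE, IN}: AU is in the set → true
  last request latency < 1578 ms: 4182 < 1578 is false
  rollout bucket between 5 and 89: 58 in [5, 89] is true
  A/B group = B: control == B is false
  user opted into beta: no → false
  global kill-switch active: no → false
  account age = 4960 days: 1253 == 4960 is false
  NOT global kill-switch active: no → true
  rollout bucket ≥ 15: 58 ≥ 15 is true
  A/B group ∈ {A, B}: control is not in the set → false
Combine:
[1.1.1.1.4.1] true OR false = true
[1.1.1.1.4] NOT true = false
[1.1.1.1] false OR true OR true OR false = true
[1.1.1] NOT true = false
[1.1.2.1.4] exactly-one(true, false) = true
[1.1.2.1] true AND true AND false AND true = false
[1.1.2] NOT false = true
[1.1.3.1] false OR false = false
[1.1.3.2] false OR false = false
[1.1.3] exactly-one(false, false) = false
[1.1] exactly-one(false, true, false) = true
[1.2] false → true (antecedent false ⇒ implication holds) = true
[1] true AND true = true
[2] exactly-one(true, false) = true
[root] true AND true = true
Overall: true → enabled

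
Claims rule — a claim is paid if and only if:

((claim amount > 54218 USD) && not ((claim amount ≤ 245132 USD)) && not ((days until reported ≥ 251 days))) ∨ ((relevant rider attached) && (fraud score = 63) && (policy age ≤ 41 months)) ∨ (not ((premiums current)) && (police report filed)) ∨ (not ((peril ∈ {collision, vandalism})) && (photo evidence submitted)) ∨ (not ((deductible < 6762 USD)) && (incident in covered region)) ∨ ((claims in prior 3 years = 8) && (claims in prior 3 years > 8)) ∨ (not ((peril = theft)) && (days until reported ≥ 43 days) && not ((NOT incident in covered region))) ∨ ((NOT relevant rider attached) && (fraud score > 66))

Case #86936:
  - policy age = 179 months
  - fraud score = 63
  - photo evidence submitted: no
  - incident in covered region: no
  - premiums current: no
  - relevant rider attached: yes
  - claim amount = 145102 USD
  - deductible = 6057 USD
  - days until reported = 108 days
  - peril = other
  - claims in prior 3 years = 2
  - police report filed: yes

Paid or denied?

Paid

Atomic conditions:
  claim amount > 54218 USD: 145102 > 54218 is true
  claim amount ≤ 245132 USD: 145102 ≤ 245132 is true
  days until reported ≥ 251 days: 108 ≥ 251 is false
  relevant rider attached: yes → true
  fraud score = 63: 63 == 63 is true
  policy age ≤ 41 months: 179 ≤ 41 is false
  premiums current: no → false
  police report filed: yes → true
  peril ∈ {collision, vandalism}: other is not in the set → false
  photo evidence submitted: no → false
  deductible < 6762 USD: 6057 < 6762 is true
  incident in covered region: no → false
  claims in prior 3 years = 8: 2 == 8 is false
  claims in prior 3 years > 8: 2 > 8 is false
  peril = theft: other == theft is false
  days until reported ≥ 43 days: 108 ≥ 43 is true
  NOT incident in covered region: no → true
  NOT relevant rider attached: yes → false
  fraud score > 66: 63 > 66 is false
Combine:
[1.2] NOT true = false
[1.3] NOT false = true
[1] true AND false AND true = false
[2] true AND true AND false = false
[3.1] NOT false = true
[3] true AND true = true
[4.1] NOT false = true
[4] true AND false = false
[5.1] NOT true = false
[5] false AND false = false
[6] false AND false = false
[7.1] NOT false = true
[7.3] NOT true = false
[7] true AND true AND false = false
[8] false AND false = false
[root] false OR false OR true OR false OR false OR false OR false OR false = true
Overall: true → paid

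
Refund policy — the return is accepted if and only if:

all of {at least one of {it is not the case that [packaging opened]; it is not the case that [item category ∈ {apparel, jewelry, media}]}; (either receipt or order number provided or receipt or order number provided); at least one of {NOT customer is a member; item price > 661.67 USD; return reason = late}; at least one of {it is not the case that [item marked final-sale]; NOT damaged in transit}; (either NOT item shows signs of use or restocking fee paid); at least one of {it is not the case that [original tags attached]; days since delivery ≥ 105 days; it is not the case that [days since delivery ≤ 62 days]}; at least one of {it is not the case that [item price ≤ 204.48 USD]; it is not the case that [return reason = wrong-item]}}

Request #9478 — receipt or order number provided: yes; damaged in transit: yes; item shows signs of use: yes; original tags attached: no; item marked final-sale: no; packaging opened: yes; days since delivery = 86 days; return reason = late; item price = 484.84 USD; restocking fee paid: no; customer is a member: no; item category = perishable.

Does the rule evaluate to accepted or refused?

Refused

Atomic conditions:
  packaging opened: yes → true
  item category ∈ {apparel, jewelry, media}: perishable is not in the set → false
  receipt or order number provided: yes → true
  NOT customer is a member: no → true
  item price > 661.67 USD: 484.84 > 661.67 is false
  return reason = late: late == late is true
  item marked final-sale: no → false
  NOT damaged in transit: yes → false
  NOT item shows signs of use: yes → false
  restocking fee paid: no → false
  original tags attached: no → false
  days since delivery ≥ 105 days: 86 ≥ 105 is false
  days since delivery ≤ 62 days: 86 ≤ 62 is false
  item price ≤ 204.48 USD: 484.84 ≤ 204.48 is false
  return reason = wrong-item: late == wrong-item is false
Combine:
[1.1] NOT true = false
[1.2] NOT false = true
[1] false OR true = true
[2] true OR true = true
[3] true OR false OR true = true
[4.1] NOT false = true
[4] true OR false = true
[5] false OR false = false
[6.1] NOT false = true
[6.3] NOT false = true
[6] true OR false OR true = true
[7.1] NOT false = true
[7.2] NOT false = true
[7] true OR true = true
[root] true AND true AND true AND true AND false AND true AND true = false
Overall: false → refused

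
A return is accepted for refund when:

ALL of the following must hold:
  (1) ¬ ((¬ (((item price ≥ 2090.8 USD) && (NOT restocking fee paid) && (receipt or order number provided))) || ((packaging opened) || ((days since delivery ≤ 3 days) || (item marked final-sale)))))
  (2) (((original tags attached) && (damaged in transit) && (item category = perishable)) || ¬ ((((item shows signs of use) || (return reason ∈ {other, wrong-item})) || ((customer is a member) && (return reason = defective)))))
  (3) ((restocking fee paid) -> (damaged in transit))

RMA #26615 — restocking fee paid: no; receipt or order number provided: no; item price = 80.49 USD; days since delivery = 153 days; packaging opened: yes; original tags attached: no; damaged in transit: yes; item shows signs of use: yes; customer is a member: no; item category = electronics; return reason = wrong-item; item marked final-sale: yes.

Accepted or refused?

Refused

Atomic conditions:
  item price ≥ 2090.8 USD: 80.49 ≥ 2090.8 is false
  NOT restocking fee paid: no → true
  receipt or order number provided: no → false
  packaging opened: yes → true
  days since delivery ≤ 3 days: 153 ≤ 3 is false
  item marked final-sale: yes → true
  original tags attached: no → false
  damaged in transit: yes → true
  item category = perishable: electronics == perishable is false
  item shows signs of use: yes → true
  return reason ∈ {other, wrong-item}: wrong-item is in the set → true
  customer is a member: no → false
  return reason = defective: wrong-item == defective is false
  restocking fee paid: no → false
Combine:
[1.1.1.1] false AND true AND false = false
[1.1.1] NOT false = true
[1.1.2.2] false OR true = true
[1.1.2] true OR true = true
[1.1] true OR true = true
[1] NOT true = false
[2.1] false AND true AND false = false
[2.2.1.1] true OR true = true
[2.2.1.2] false AND false = false
[2.2.1] true OR false = true
[2.2] NOT true = false
[2] false OR false = false
[3] false → true (antecedent false ⇒ implication holds) = true
[root] false AND false AND true = false
Overall: false → refused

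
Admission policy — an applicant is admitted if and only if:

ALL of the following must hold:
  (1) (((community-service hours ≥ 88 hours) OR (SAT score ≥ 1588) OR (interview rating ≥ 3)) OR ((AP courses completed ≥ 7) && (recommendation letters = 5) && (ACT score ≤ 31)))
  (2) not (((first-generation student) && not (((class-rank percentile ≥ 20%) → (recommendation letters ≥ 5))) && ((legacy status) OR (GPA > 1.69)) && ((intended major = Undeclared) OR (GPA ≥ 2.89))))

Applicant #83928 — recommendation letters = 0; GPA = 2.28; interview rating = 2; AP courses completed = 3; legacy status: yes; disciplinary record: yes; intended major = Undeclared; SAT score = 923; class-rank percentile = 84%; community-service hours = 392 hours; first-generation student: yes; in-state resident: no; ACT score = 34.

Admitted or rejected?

Atomic conditions:
  community-service hours ≥ 88 hours: 392 ≥ 88 is true
  SAT score ≥ 1588: 923 ≥ 1588 is false
  interview rating ≥ 3: 2 ≥ 3 is false
  AP courses completed ≥ 7: 3 ≥ 7 is false
  recommendation letters = 5: 0 == 5 is false
  ACT score ≤ 31: 34 ≤ 31 is false
  first-generation student: yes → true
  class-rank percentile ≥ 20%: 84 ≥ 20 is true
  recommendation letters ≥ 5: 0 ≥ 5 is false
  legacy status: yes → true
  GPA > 1.69: 2.28 > 1.69 is true
  intended major = Undeclared: Undeclared == Undeclared is true
  GPA ≥ 2.89: 2.28 ≥ 2.89 is false
Combine:
[1.1] true OR false OR false = true
[1.2] false AND false AND false = false
[1] true OR false = true
[2.1.2.1] true → false = false
[2.1.2] NOT false = true
[2.1.3] true OR true = true
[2.1.4] true OR false = true
[2.1] true AND true AND true AND true = true
[2] NOT true = false
[root] true AND false = false
Overall: false → rejected

Rejected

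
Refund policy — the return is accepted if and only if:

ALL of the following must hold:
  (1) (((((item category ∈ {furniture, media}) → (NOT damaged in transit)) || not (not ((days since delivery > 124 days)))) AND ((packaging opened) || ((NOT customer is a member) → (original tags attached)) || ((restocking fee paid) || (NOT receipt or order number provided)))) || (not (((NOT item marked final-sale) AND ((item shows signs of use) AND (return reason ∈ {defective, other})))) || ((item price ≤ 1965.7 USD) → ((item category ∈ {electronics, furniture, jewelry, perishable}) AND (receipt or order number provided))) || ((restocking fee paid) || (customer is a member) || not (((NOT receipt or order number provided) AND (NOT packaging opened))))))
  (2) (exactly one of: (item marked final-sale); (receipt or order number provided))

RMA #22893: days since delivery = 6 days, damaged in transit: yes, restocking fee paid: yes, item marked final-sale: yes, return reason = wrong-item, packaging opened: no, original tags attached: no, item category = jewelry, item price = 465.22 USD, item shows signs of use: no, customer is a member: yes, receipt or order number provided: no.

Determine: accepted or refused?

Atomic conditions:
  item category ∈ {furniture, media}: jewelry is not in the set → false
  NOT damaged in transit: yes → false
  days since delivery > 124 days: 6 > 124 is false
  packaging opened: no → false
  NOT customer is a member: yes → false
  original tags attached: no → false
  restocking fee paid: yes → true
  NOT receipt or order number provided: no → true
  NOT item marked final-sale: yes → false
  item shows signs of use: no → false
  return reason ∈ {defective, other}: wrong-item is not in the set → false
  item price ≤ 1965.7 USD: 465.22 ≤ 1965.7 is true
  item category ∈ {electronics, furniture, jewelry, perishable}: jewelry is in the set → true
  receipt or order number provided: no → false
  customer is a member: yes → true
  NOT packaging opened: no → true
  item marked final-sale: yes → true
Combine:
[1.1.1.1] false → false (antecedent false ⇒ implication holds) = true
[1.1.1.2.1] NOT false = true
[1.1.1.2] NOT true = false
[1.1.1] true OR false = true
[1.1.2.2] false → false (antecedent false ⇒ implication holds) = true
[1.1.2.3] true OR true = true
[1.1.2] false OR true OR true = true
[1.1] true AND true = true
[1.2.1.1.2] false AND false = false
[1.2.1.1] false AND false = false
[1.2.1] NOT false = true
[1.2.2.2] true AND false = false
[1.2.2] true → false = false
[1.2.3.3.1] true AND true = true
[1.2.3.3] NOT true = false
[1.2.3] true OR true OR false = true
[1.2] true OR false OR true = true
[1] true OR true = true
[2] exactly-one(true, false) = true
[root] true AND true = true
Overall: true → accepted

Accepted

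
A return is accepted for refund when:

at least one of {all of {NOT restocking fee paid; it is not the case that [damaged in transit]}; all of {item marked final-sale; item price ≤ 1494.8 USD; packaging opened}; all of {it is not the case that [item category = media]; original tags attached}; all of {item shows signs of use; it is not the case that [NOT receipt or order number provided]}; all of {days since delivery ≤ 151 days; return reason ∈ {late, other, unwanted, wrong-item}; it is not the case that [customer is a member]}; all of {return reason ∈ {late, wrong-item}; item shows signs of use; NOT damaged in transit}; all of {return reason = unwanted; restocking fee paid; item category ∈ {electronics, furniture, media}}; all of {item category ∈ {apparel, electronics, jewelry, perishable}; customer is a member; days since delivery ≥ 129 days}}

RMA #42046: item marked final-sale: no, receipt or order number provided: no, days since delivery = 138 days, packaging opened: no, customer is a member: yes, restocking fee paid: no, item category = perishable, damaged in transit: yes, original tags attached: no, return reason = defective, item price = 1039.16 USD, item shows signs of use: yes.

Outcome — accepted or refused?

Accepted

Atomic conditions:
  NOT restocking fee paid: no → true
  damaged in transit: yes → true
  item marked final-sale: no → false
  item price ≤ 1494.8 USD: 1039.16 ≤ 1494.8 is true
  packaging opened: no → false
  item category = media: perishable == media is false
  original tags attached: no → false
  item shows signs of use: yes → true
  NOT receipt or order number provided: no → true
  days since delivery ≤ 151 days: 138 ≤ 151 is true
  return reason ∈ {late, other, unwanted, wrong-item}: defective is not in the set → false
  customer is a member: yes → true
  return reason ∈ {late, wrong-item}: defective is not in the set → false
  NOT damaged in transit: yes → false
  return reason = unwanted: defective == unwanted is false
  restocking fee paid: no → false
  item category ∈ {electronics, furniture, media}: perishable is not in the set → false
  item category ∈ {apparel, electronics, jewelry, perishable}: perishable is in the set → true
  days since delivery ≥ 129 days: 138 ≥ 129 is true
Combine:
[1.2] NOT true = false
[1] true AND false = false
[2] false AND true AND false = false
[3.1] NOT false = true
[3] true AND false = false
[4.2] NOT true = false
[4] true AND false = false
[5.3] NOT true = false
[5] true AND false AND false = false
[6] false AND true AND false = false
[7] false AND false AND false = false
[8] true AND true AND true = true
[root] false OR false OR false OR false OR false OR false OR false OR true = true
Overall: true → accepted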